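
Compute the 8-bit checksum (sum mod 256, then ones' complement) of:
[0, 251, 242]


Sum = 493 mod 256 = 237
Complement = 18

18


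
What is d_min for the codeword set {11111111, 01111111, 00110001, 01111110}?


Comparing all pairs, minimum distance: 1
Can detect 0 errors, correct 0 errors

1


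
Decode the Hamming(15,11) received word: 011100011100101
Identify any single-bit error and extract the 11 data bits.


Syndrome = 12: error at position 12

Data: 10001101101 (corrected bit 12)


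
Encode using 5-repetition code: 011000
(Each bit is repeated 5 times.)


Each bit -> 5 copies

000001111111111000000000000000


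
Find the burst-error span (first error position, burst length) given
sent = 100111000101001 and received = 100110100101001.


XOR: 000001100000000

Burst at position 5, length 2


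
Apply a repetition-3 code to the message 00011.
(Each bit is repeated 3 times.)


Each bit -> 3 copies

000000000111111


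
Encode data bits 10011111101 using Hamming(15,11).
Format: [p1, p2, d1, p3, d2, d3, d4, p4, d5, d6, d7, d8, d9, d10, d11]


Parity bits: p1=0, p2=1, p3=0, p4=0

011000101111101


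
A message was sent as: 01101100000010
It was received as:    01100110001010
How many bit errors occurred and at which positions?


XOR: 00001010001000

3 error(s) at position(s): 4, 6, 10


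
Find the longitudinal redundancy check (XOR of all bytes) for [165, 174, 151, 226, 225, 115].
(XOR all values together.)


XOR chain: 165 ^ 174 ^ 151 ^ 226 ^ 225 ^ 115 = 236

236


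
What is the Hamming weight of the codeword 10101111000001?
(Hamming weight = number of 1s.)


Counting 1s in 10101111000001

7


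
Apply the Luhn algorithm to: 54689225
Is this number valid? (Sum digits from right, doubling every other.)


Luhn sum = 36
36 mod 10 = 6

Invalid (Luhn sum mod 10 = 6)


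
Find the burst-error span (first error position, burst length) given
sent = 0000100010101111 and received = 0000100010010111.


XOR: 0000000000111000

Burst at position 10, length 3


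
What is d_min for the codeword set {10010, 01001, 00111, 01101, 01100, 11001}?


Comparing all pairs, minimum distance: 1
Can detect 0 errors, correct 0 errors

1


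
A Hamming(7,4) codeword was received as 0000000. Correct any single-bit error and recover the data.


Syndrome = 0: no error detected

Data: 0000 (no errors)


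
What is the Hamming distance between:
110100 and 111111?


XOR: 001011
Count of 1s: 3

3


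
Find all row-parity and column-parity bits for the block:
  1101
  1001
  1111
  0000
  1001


Row parities: 10000
Column parities: 0010

Row P: 10000, Col P: 0010, Corner: 1


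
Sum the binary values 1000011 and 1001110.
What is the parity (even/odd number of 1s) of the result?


1000011 = 67
1001110 = 78
Sum = 145 = 10010001
1s count = 3

odd parity (3 ones in 10010001)


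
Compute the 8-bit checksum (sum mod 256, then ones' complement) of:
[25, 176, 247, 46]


Sum = 494 mod 256 = 238
Complement = 17

17


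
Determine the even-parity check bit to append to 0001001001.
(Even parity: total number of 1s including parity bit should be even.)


Number of 1s in data: 3
Parity bit: 1

1


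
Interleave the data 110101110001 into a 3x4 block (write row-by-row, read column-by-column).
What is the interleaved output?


Matrix:
  1101
  0111
  0001
Read columns: 100110010111

100110010111


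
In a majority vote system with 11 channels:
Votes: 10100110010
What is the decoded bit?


Ones: 5 out of 11
Threshold: 6

0 (5/11 voted 1)


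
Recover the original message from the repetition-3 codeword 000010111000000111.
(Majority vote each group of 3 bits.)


Groups: 000, 010, 111, 000, 000, 111
Majority votes: 001001

001001


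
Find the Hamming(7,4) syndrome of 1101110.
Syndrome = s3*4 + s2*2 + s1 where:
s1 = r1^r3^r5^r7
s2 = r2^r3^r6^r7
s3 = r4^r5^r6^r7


s1=0, s2=0, s3=1

Syndrome = 4 (error at position 4)


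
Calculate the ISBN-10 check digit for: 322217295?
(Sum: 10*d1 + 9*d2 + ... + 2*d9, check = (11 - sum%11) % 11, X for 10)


Weighted sum: 164
164 mod 11 = 10

Check digit: 1


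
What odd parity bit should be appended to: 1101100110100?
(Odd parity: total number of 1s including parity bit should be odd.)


Number of 1s in data: 7
Parity bit: 0

0


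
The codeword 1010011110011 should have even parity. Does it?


Number of 1s: 8

Yes, parity is correct (8 ones)


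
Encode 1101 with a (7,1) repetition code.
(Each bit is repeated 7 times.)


Each bit -> 7 copies

1111111111111100000001111111


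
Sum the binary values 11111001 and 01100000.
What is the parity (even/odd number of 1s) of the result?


11111001 = 249
01100000 = 96
Sum = 345 = 101011001
1s count = 5

odd parity (5 ones in 101011001)


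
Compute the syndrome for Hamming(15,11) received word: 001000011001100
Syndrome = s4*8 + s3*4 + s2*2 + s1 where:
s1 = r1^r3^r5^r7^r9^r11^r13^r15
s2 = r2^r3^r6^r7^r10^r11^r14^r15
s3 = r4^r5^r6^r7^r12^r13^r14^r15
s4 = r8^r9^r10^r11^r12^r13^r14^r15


s1=1, s2=1, s3=0, s4=0

Syndrome = 3 (error at position 3)


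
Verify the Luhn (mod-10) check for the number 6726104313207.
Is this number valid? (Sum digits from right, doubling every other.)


Luhn sum = 43
43 mod 10 = 3

Invalid (Luhn sum mod 10 = 3)


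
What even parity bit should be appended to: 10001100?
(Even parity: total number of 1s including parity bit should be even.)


Number of 1s in data: 3
Parity bit: 1

1


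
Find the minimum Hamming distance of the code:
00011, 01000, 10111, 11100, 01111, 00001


Comparing all pairs, minimum distance: 1
Can detect 0 errors, correct 0 errors

1


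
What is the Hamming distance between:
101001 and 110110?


XOR: 011111
Count of 1s: 5

5


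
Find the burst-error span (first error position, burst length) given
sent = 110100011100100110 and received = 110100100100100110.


XOR: 000000111000000000

Burst at position 6, length 3


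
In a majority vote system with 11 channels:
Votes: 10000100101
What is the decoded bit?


Ones: 4 out of 11
Threshold: 6

0 (4/11 voted 1)


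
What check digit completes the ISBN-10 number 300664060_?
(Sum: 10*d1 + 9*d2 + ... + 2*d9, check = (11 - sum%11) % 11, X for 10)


Weighted sum: 146
146 mod 11 = 3

Check digit: 8


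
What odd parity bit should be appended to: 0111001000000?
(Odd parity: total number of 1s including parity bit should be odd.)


Number of 1s in data: 4
Parity bit: 1

1


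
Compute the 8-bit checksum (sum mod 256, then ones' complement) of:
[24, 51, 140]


Sum = 215 mod 256 = 215
Complement = 40

40


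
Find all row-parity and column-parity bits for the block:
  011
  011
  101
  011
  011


Row parities: 00000
Column parities: 101

Row P: 00000, Col P: 101, Corner: 0


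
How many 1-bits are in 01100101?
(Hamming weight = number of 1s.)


Counting 1s in 01100101

4


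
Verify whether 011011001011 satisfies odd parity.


Number of 1s: 7

Yes, parity is correct (7 ones)


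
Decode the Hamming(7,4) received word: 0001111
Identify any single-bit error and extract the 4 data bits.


Syndrome = 0: no error detected

Data: 0111 (no errors)


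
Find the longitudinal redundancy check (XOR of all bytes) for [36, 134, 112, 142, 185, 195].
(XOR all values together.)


XOR chain: 36 ^ 134 ^ 112 ^ 142 ^ 185 ^ 195 = 38

38


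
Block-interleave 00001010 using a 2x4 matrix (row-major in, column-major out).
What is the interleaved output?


Matrix:
  0000
  1010
Read columns: 01000100

01000100


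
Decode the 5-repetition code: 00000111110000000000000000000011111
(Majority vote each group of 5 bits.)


Groups: 00000, 11111, 00000, 00000, 00000, 00000, 11111
Majority votes: 0100001

0100001


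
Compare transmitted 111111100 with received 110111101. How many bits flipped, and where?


XOR: 001000001

2 error(s) at position(s): 2, 8


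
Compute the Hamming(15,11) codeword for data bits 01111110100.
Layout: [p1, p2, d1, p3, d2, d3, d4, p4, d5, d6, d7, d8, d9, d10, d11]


Parity bits: p1=1, p2=0, p3=0, p4=0

100011101110100


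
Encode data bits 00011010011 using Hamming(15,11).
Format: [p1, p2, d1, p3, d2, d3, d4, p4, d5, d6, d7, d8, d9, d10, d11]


Parity bits: p1=0, p2=0, p3=1, p4=0

000100101010011


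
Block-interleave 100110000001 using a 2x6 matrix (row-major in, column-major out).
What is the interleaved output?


Matrix:
  100110
  000001
Read columns: 100000101001

100000101001


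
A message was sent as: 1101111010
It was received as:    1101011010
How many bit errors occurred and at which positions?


XOR: 0000100000

1 error(s) at position(s): 4


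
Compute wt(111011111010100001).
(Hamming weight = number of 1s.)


Counting 1s in 111011111010100001

11


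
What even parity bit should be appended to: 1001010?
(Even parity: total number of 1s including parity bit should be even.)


Number of 1s in data: 3
Parity bit: 1

1


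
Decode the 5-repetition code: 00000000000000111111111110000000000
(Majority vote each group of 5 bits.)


Groups: 00000, 00000, 00001, 11111, 11111, 00000, 00000
Majority votes: 0001100

0001100


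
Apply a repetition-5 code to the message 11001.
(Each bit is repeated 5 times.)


Each bit -> 5 copies

1111111111000000000011111


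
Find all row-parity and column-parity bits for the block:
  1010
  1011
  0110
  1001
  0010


Row parities: 01001
Column parities: 1100

Row P: 01001, Col P: 1100, Corner: 0


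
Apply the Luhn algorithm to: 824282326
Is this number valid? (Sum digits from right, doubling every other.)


Luhn sum = 45
45 mod 10 = 5

Invalid (Luhn sum mod 10 = 5)


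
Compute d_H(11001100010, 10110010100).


XOR: 01111110110
Count of 1s: 8

8


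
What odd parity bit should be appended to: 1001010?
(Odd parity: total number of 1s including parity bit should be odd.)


Number of 1s in data: 3
Parity bit: 0

0


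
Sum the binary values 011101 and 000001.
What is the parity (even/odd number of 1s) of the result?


011101 = 29
000001 = 1
Sum = 30 = 11110
1s count = 4

even parity (4 ones in 11110)


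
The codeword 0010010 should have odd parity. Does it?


Number of 1s: 2

No, parity error (2 ones)


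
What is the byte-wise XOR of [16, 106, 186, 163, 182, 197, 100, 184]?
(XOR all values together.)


XOR chain: 16 ^ 106 ^ 186 ^ 163 ^ 182 ^ 197 ^ 100 ^ 184 = 204

204


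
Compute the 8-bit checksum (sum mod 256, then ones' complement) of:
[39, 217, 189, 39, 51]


Sum = 535 mod 256 = 23
Complement = 232

232


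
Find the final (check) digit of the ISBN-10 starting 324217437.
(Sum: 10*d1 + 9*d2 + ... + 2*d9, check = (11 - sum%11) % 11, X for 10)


Weighted sum: 174
174 mod 11 = 9

Check digit: 2


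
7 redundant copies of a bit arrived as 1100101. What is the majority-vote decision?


Ones: 4 out of 7
Threshold: 4

1 (4/7 voted 1)


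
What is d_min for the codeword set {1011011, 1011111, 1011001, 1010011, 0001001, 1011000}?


Comparing all pairs, minimum distance: 1
Can detect 0 errors, correct 0 errors

1


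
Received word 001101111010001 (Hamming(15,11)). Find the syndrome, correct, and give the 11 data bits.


Syndrome = 3: error at position 3

Data: 00111010001 (corrected bit 3)


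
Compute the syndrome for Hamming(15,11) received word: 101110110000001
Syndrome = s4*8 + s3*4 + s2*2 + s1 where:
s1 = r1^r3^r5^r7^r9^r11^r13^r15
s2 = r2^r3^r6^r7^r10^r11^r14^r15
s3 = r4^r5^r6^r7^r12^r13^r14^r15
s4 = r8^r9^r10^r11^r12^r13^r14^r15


s1=1, s2=1, s3=0, s4=0

Syndrome = 3 (error at position 3)


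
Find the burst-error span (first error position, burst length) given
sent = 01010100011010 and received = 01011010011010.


XOR: 00001110000000

Burst at position 4, length 3


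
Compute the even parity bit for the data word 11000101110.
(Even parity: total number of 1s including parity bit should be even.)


Number of 1s in data: 6
Parity bit: 0

0


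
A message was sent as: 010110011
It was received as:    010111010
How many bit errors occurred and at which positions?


XOR: 000001001

2 error(s) at position(s): 5, 8


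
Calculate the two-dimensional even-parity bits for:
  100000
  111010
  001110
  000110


Row parities: 1010
Column parities: 010010

Row P: 1010, Col P: 010010, Corner: 0


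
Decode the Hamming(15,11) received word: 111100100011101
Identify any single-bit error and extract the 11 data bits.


Syndrome = 6: error at position 6

Data: 10110011101 (corrected bit 6)


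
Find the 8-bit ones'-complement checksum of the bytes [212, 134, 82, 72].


Sum = 500 mod 256 = 244
Complement = 11

11


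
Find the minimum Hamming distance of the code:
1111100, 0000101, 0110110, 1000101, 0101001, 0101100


Comparing all pairs, minimum distance: 1
Can detect 0 errors, correct 0 errors

1


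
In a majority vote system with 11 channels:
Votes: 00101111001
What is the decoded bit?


Ones: 6 out of 11
Threshold: 6

1 (6/11 voted 1)


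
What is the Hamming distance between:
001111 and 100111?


XOR: 101000
Count of 1s: 2

2


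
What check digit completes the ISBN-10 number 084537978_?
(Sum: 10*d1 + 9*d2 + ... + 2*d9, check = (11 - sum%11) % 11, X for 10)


Weighted sum: 265
265 mod 11 = 1

Check digit: X


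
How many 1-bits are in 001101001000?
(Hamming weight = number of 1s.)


Counting 1s in 001101001000

4


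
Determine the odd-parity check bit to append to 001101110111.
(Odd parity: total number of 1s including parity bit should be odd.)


Number of 1s in data: 8
Parity bit: 1

1


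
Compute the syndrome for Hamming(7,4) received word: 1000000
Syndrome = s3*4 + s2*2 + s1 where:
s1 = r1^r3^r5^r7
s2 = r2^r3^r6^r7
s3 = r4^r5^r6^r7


s1=1, s2=0, s3=0

Syndrome = 1 (error at position 1)


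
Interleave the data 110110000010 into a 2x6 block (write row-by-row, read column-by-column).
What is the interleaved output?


Matrix:
  110110
  000010
Read columns: 101000101100

101000101100


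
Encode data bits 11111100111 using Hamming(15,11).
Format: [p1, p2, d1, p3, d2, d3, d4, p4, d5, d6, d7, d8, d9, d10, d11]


Parity bits: p1=0, p2=0, p3=0, p4=1

001011111100111


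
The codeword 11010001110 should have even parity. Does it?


Number of 1s: 6

Yes, parity is correct (6 ones)


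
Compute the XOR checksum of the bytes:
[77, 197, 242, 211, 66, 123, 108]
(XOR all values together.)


XOR chain: 77 ^ 197 ^ 242 ^ 211 ^ 66 ^ 123 ^ 108 = 252

252


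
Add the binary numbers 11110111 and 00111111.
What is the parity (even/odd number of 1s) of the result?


11110111 = 247
00111111 = 63
Sum = 310 = 100110110
1s count = 5

odd parity (5 ones in 100110110)


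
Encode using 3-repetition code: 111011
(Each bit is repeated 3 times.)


Each bit -> 3 copies

111111111000111111


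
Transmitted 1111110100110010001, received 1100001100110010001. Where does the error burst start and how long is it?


XOR: 0011111000000000000

Burst at position 2, length 5


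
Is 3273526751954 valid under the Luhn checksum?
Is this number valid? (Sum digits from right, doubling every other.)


Luhn sum = 61
61 mod 10 = 1

Invalid (Luhn sum mod 10 = 1)


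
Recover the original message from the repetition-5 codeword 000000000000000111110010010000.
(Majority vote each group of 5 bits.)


Groups: 00000, 00000, 00000, 11111, 00100, 10000
Majority votes: 000100

000100


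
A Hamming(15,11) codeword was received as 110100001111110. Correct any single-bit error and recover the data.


Syndrome = 0: no error detected

Data: 00001111110 (no errors)


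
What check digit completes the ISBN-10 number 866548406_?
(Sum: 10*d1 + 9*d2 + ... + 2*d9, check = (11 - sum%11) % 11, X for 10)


Weighted sum: 309
309 mod 11 = 1

Check digit: X


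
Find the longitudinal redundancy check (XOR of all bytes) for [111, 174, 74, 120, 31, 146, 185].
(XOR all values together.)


XOR chain: 111 ^ 174 ^ 74 ^ 120 ^ 31 ^ 146 ^ 185 = 199

199


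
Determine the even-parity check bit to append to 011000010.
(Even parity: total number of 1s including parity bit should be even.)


Number of 1s in data: 3
Parity bit: 1

1


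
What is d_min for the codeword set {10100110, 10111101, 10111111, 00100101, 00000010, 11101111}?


Comparing all pairs, minimum distance: 1
Can detect 0 errors, correct 0 errors

1


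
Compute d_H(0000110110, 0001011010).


XOR: 0001101100
Count of 1s: 4

4


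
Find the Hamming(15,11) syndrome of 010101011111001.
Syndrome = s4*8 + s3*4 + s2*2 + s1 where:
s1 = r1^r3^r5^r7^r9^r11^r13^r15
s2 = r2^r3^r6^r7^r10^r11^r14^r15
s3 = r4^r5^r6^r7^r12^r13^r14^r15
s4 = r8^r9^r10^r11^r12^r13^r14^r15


s1=1, s2=1, s3=0, s4=0

Syndrome = 3 (error at position 3)


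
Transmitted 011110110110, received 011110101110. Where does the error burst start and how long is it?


XOR: 000000011000

Burst at position 7, length 2


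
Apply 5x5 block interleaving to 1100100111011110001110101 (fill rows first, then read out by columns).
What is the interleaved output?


Matrix:
  11001
  00111
  01111
  00011
  10101
Read columns: 1000110100011010111011111

1000110100011010111011111


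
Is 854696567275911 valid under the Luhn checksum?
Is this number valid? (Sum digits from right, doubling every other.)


Luhn sum = 67
67 mod 10 = 7

Invalid (Luhn sum mod 10 = 7)


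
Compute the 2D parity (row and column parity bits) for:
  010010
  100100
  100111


Row parities: 000
Column parities: 010001

Row P: 000, Col P: 010001, Corner: 0


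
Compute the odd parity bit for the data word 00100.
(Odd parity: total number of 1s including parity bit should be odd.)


Number of 1s in data: 1
Parity bit: 0

0


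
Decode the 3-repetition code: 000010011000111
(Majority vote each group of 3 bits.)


Groups: 000, 010, 011, 000, 111
Majority votes: 00101

00101


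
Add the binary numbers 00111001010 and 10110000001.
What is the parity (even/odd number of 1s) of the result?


00111001010 = 458
10110000001 = 1409
Sum = 1867 = 11101001011
1s count = 7

odd parity (7 ones in 11101001011)


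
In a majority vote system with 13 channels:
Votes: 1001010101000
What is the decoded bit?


Ones: 5 out of 13
Threshold: 7

0 (5/13 voted 1)


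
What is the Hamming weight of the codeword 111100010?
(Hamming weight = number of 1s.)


Counting 1s in 111100010

5


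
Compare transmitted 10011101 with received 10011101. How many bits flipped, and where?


XOR: 00000000

0 errors (received matches sent)


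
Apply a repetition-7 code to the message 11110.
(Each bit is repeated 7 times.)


Each bit -> 7 copies

11111111111111111111111111110000000


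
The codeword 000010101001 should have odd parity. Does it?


Number of 1s: 4

No, parity error (4 ones)


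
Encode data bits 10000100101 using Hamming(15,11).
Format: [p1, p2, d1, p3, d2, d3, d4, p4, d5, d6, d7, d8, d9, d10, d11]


Parity bits: p1=1, p2=1, p3=0, p4=1

111000010100101


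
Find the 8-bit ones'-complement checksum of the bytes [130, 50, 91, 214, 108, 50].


Sum = 643 mod 256 = 131
Complement = 124

124


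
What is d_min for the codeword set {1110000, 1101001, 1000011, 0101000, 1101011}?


Comparing all pairs, minimum distance: 1
Can detect 0 errors, correct 0 errors

1


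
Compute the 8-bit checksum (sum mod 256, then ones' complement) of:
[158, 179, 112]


Sum = 449 mod 256 = 193
Complement = 62

62


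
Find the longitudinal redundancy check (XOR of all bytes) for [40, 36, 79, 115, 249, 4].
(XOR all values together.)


XOR chain: 40 ^ 36 ^ 79 ^ 115 ^ 249 ^ 4 = 205

205


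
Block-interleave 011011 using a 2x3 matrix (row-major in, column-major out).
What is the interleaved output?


Matrix:
  011
  011
Read columns: 001111

001111


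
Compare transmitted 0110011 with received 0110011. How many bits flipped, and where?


XOR: 0000000

0 errors (received matches sent)


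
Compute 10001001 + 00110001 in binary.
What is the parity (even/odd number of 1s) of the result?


10001001 = 137
00110001 = 49
Sum = 186 = 10111010
1s count = 5

odd parity (5 ones in 10111010)


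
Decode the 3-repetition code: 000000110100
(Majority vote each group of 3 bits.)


Groups: 000, 000, 110, 100
Majority votes: 0010

0010


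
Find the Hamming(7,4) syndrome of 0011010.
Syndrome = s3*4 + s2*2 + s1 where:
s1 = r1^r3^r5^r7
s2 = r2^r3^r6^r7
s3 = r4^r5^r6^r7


s1=1, s2=0, s3=0

Syndrome = 1 (error at position 1)


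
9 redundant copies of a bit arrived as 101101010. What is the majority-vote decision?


Ones: 5 out of 9
Threshold: 5

1 (5/9 voted 1)


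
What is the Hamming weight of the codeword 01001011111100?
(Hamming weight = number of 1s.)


Counting 1s in 01001011111100

8


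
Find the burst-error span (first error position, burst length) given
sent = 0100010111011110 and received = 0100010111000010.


XOR: 0000000000011100

Burst at position 11, length 3


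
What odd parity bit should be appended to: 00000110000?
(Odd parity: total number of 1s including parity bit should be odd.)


Number of 1s in data: 2
Parity bit: 1

1


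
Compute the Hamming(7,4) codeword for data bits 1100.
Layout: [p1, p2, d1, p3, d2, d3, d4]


Parity bits: p1=0, p2=1, p3=1

0111100


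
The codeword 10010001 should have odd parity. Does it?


Number of 1s: 3

Yes, parity is correct (3 ones)


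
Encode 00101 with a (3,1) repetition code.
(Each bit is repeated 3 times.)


Each bit -> 3 copies

000000111000111


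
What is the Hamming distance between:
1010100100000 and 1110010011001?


XOR: 0100110111001
Count of 1s: 7

7


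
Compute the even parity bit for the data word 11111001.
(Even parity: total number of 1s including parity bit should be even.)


Number of 1s in data: 6
Parity bit: 0

0


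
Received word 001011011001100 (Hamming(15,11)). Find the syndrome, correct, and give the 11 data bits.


Syndrome = 0: no error detected

Data: 11101001100 (no errors)


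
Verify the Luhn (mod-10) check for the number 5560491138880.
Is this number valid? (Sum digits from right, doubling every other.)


Luhn sum = 53
53 mod 10 = 3

Invalid (Luhn sum mod 10 = 3)


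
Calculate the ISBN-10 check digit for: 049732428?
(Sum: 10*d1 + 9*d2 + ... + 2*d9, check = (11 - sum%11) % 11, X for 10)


Weighted sum: 223
223 mod 11 = 3

Check digit: 8


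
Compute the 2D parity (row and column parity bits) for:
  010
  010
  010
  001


Row parities: 1111
Column parities: 011

Row P: 1111, Col P: 011, Corner: 0


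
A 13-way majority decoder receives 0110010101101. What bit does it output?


Ones: 7 out of 13
Threshold: 7

1 (7/13 voted 1)


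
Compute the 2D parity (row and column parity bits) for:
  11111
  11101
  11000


Row parities: 100
Column parities: 11010

Row P: 100, Col P: 11010, Corner: 1


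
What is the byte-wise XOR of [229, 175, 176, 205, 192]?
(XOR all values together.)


XOR chain: 229 ^ 175 ^ 176 ^ 205 ^ 192 = 247

247


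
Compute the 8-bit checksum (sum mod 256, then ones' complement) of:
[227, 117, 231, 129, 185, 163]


Sum = 1052 mod 256 = 28
Complement = 227

227


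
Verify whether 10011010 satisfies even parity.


Number of 1s: 4

Yes, parity is correct (4 ones)


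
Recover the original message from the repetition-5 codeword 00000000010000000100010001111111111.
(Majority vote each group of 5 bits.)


Groups: 00000, 00001, 00000, 00100, 01000, 11111, 11111
Majority votes: 0000011

0000011


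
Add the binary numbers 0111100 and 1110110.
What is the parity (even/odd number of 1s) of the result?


0111100 = 60
1110110 = 118
Sum = 178 = 10110010
1s count = 4

even parity (4 ones in 10110010)


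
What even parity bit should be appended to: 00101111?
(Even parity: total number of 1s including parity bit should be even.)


Number of 1s in data: 5
Parity bit: 1

1


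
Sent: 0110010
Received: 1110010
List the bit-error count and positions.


XOR: 1000000

1 error(s) at position(s): 0


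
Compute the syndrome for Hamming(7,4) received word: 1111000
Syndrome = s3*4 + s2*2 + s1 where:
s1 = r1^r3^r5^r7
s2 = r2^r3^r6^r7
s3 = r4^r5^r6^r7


s1=0, s2=0, s3=1

Syndrome = 4 (error at position 4)


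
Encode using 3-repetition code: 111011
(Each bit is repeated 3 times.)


Each bit -> 3 copies

111111111000111111


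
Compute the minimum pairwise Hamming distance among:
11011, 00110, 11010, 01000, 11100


Comparing all pairs, minimum distance: 1
Can detect 0 errors, correct 0 errors

1


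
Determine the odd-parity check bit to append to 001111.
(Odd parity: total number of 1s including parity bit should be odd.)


Number of 1s in data: 4
Parity bit: 1

1


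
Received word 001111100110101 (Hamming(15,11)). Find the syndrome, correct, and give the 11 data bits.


Syndrome = 0: no error detected

Data: 11110110101 (no errors)


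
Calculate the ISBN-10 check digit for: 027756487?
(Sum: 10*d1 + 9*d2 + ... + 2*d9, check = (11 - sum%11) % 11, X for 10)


Weighted sum: 237
237 mod 11 = 6

Check digit: 5


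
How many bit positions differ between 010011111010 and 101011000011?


XOR: 111000111001
Count of 1s: 7

7


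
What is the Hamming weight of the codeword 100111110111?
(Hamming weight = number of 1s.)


Counting 1s in 100111110111

9


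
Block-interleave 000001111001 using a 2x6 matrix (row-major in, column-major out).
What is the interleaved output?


Matrix:
  000001
  111001
Read columns: 010101000011

010101000011


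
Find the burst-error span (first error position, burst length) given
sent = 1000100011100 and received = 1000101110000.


XOR: 0000001101100

Burst at position 6, length 5


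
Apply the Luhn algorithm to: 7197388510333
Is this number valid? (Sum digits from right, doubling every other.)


Luhn sum = 55
55 mod 10 = 5

Invalid (Luhn sum mod 10 = 5)


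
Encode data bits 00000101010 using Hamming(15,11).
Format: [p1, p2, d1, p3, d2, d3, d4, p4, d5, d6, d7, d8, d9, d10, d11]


Parity bits: p1=0, p2=0, p3=0, p4=1

000000010101010


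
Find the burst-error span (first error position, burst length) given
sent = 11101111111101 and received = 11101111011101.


XOR: 00000000100000

Burst at position 8, length 1


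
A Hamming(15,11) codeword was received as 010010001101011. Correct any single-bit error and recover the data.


Syndrome = 9: error at position 9

Data: 01000101011 (corrected bit 9)


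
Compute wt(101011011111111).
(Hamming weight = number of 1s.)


Counting 1s in 101011011111111

12


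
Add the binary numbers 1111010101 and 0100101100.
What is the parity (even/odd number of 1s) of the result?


1111010101 = 981
0100101100 = 300
Sum = 1281 = 10100000001
1s count = 3

odd parity (3 ones in 10100000001)


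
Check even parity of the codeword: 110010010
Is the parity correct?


Number of 1s: 4

Yes, parity is correct (4 ones)


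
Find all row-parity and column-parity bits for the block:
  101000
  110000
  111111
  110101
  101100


Row parities: 00001
Column parities: 111110

Row P: 00001, Col P: 111110, Corner: 1


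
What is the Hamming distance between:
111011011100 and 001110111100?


XOR: 110101100000
Count of 1s: 5

5


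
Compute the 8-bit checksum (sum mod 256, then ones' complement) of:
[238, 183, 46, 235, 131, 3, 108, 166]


Sum = 1110 mod 256 = 86
Complement = 169

169


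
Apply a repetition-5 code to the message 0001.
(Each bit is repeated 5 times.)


Each bit -> 5 copies

00000000000000011111


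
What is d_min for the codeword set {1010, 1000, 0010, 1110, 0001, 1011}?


Comparing all pairs, minimum distance: 1
Can detect 0 errors, correct 0 errors

1


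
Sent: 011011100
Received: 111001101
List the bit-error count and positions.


XOR: 100010001

3 error(s) at position(s): 0, 4, 8


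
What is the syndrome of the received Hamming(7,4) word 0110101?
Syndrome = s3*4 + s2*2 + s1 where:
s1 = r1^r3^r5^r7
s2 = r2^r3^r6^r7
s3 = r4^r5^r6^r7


s1=1, s2=1, s3=0

Syndrome = 3 (error at position 3)


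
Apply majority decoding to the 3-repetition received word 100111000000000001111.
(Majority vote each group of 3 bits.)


Groups: 100, 111, 000, 000, 000, 001, 111
Majority votes: 0100001

0100001


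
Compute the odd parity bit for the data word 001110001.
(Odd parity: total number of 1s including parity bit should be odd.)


Number of 1s in data: 4
Parity bit: 1

1


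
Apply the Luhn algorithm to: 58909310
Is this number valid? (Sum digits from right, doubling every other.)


Luhn sum = 32
32 mod 10 = 2

Invalid (Luhn sum mod 10 = 2)


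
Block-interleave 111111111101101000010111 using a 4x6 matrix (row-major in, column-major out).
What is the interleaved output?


Matrix:
  111111
  111101
  101000
  010111
Read columns: 111011011110110110011101

111011011110110110011101


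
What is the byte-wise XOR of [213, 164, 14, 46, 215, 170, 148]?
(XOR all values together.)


XOR chain: 213 ^ 164 ^ 14 ^ 46 ^ 215 ^ 170 ^ 148 = 184

184


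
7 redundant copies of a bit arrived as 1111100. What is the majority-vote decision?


Ones: 5 out of 7
Threshold: 4

1 (5/7 voted 1)


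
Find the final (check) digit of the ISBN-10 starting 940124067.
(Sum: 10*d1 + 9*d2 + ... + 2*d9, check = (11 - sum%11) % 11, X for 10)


Weighted sum: 197
197 mod 11 = 10

Check digit: 1


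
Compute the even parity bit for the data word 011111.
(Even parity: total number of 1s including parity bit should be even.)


Number of 1s in data: 5
Parity bit: 1

1


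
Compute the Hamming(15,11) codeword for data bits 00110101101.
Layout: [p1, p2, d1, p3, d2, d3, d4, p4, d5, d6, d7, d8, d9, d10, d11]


Parity bits: p1=1, p2=0, p3=1, p4=0

100101100101101


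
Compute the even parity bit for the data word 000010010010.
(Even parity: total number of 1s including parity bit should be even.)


Number of 1s in data: 3
Parity bit: 1

1


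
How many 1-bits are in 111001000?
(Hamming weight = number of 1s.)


Counting 1s in 111001000

4


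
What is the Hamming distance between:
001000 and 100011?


XOR: 101011
Count of 1s: 4

4


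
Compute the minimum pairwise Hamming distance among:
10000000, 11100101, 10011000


Comparing all pairs, minimum distance: 2
Can detect 1 errors, correct 0 errors

2


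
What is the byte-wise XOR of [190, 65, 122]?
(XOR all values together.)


XOR chain: 190 ^ 65 ^ 122 = 133

133


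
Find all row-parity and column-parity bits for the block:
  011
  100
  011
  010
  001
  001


Row parities: 010111
Column parities: 110

Row P: 010111, Col P: 110, Corner: 0


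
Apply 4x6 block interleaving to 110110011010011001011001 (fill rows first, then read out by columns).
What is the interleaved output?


Matrix:
  110110
  011010
  011001
  011001
Read columns: 100011110111100011000011

100011110111100011000011


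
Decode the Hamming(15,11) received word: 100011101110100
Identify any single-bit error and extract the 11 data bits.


Syndrome = 0: no error detected

Data: 01111110100 (no errors)


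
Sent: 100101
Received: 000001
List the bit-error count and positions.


XOR: 100100

2 error(s) at position(s): 0, 3


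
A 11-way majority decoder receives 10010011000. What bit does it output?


Ones: 4 out of 11
Threshold: 6

0 (4/11 voted 1)


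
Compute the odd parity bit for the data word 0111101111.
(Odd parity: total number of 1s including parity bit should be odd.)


Number of 1s in data: 8
Parity bit: 1

1


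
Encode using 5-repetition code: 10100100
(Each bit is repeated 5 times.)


Each bit -> 5 copies

1111100000111110000000000111110000000000


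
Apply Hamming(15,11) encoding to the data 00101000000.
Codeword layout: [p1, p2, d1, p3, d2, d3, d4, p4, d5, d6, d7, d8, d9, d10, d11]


Parity bits: p1=1, p2=1, p3=1, p4=1

110101011000000


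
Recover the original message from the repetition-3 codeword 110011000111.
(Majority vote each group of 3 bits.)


Groups: 110, 011, 000, 111
Majority votes: 1101

1101


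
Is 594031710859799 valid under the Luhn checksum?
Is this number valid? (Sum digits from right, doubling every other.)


Luhn sum = 78
78 mod 10 = 8

Invalid (Luhn sum mod 10 = 8)


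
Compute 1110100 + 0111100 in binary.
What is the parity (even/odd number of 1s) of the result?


1110100 = 116
0111100 = 60
Sum = 176 = 10110000
1s count = 3

odd parity (3 ones in 10110000)


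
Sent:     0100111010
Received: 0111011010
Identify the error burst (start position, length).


XOR: 0011100000

Burst at position 2, length 3


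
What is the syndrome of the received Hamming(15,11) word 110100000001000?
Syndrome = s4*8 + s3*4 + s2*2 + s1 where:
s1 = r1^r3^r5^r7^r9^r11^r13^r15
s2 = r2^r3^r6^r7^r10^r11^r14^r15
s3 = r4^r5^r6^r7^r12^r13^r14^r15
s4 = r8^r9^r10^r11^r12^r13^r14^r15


s1=1, s2=1, s3=0, s4=1

Syndrome = 11 (error at position 11)


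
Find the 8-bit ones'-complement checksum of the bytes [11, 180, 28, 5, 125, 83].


Sum = 432 mod 256 = 176
Complement = 79

79


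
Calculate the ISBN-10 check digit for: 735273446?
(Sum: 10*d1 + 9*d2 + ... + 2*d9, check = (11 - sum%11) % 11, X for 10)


Weighted sum: 248
248 mod 11 = 6

Check digit: 5


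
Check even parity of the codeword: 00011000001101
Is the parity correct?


Number of 1s: 5

No, parity error (5 ones)


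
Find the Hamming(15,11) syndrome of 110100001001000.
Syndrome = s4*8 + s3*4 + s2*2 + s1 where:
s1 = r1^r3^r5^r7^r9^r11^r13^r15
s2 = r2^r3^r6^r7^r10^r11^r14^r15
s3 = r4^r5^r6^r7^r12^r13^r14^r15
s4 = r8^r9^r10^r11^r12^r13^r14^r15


s1=0, s2=1, s3=0, s4=0

Syndrome = 2 (error at position 2)


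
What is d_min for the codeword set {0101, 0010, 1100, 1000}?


Comparing all pairs, minimum distance: 1
Can detect 0 errors, correct 0 errors

1


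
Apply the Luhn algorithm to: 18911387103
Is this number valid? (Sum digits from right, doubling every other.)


Luhn sum = 43
43 mod 10 = 3

Invalid (Luhn sum mod 10 = 3)


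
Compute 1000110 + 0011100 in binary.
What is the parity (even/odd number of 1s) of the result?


1000110 = 70
0011100 = 28
Sum = 98 = 1100010
1s count = 3

odd parity (3 ones in 1100010)


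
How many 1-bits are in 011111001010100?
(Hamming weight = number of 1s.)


Counting 1s in 011111001010100

8


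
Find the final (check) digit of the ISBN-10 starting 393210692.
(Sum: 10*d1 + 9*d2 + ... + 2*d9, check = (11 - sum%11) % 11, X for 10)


Weighted sum: 210
210 mod 11 = 1

Check digit: X


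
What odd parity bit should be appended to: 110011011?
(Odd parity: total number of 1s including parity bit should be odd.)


Number of 1s in data: 6
Parity bit: 1

1


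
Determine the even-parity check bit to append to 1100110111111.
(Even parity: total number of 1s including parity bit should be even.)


Number of 1s in data: 10
Parity bit: 0

0


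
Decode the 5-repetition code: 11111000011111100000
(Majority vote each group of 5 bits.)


Groups: 11111, 00001, 11111, 00000
Majority votes: 1010

1010


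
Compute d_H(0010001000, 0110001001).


XOR: 0100000001
Count of 1s: 2

2


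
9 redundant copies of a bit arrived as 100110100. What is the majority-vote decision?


Ones: 4 out of 9
Threshold: 5

0 (4/9 voted 1)


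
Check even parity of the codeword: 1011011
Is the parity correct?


Number of 1s: 5

No, parity error (5 ones)


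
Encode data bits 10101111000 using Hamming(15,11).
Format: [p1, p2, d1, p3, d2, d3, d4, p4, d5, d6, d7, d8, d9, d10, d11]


Parity bits: p1=1, p2=0, p3=0, p4=0

101001001111000


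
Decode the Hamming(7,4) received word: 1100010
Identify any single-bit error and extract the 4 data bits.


Syndrome = 5: error at position 5

Data: 0110 (corrected bit 5)


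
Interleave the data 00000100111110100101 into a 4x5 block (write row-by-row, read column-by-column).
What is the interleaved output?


Matrix:
  00000
  10011
  11101
  00101
Read columns: 01100010001101000111

01100010001101000111


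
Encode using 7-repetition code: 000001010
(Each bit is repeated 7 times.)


Each bit -> 7 copies

000000000000000000000000000000000001111111000000011111110000000


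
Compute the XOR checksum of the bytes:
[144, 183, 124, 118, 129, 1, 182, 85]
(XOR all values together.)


XOR chain: 144 ^ 183 ^ 124 ^ 118 ^ 129 ^ 1 ^ 182 ^ 85 = 78

78


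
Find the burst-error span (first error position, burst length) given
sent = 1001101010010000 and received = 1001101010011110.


XOR: 0000000000001110

Burst at position 12, length 3


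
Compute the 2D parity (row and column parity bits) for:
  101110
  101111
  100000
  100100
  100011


Row parities: 01101
Column parities: 100110

Row P: 01101, Col P: 100110, Corner: 1


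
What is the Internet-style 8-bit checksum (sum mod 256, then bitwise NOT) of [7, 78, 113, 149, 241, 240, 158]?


Sum = 986 mod 256 = 218
Complement = 37

37


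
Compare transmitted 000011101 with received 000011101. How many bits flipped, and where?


XOR: 000000000

0 errors (received matches sent)


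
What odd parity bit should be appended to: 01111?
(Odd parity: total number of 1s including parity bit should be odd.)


Number of 1s in data: 4
Parity bit: 1

1


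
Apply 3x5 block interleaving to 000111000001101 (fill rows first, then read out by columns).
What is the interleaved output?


Matrix:
  00011
  10000
  01101
Read columns: 010001001100101

010001001100101


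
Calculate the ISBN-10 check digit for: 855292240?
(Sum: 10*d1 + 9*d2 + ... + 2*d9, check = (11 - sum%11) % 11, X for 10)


Weighted sum: 263
263 mod 11 = 10

Check digit: 1


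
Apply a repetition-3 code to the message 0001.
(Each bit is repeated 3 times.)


Each bit -> 3 copies

000000000111


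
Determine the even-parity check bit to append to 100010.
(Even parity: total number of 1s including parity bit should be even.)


Number of 1s in data: 2
Parity bit: 0

0


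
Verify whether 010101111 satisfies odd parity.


Number of 1s: 6

No, parity error (6 ones)


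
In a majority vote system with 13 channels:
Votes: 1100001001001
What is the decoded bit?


Ones: 5 out of 13
Threshold: 7

0 (5/13 voted 1)


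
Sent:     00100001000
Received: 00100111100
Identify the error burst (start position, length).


XOR: 00000110100

Burst at position 5, length 4


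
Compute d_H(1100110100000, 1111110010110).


XOR: 0011000110110
Count of 1s: 6

6


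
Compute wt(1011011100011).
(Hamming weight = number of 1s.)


Counting 1s in 1011011100011

8


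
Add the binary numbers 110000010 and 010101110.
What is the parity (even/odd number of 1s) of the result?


110000010 = 386
010101110 = 174
Sum = 560 = 1000110000
1s count = 3

odd parity (3 ones in 1000110000)


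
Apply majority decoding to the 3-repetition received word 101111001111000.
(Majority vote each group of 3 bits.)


Groups: 101, 111, 001, 111, 000
Majority votes: 11010

11010


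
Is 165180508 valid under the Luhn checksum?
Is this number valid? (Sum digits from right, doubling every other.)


Luhn sum = 32
32 mod 10 = 2

Invalid (Luhn sum mod 10 = 2)


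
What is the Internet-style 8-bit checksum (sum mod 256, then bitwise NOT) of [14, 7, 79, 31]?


Sum = 131 mod 256 = 131
Complement = 124

124
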